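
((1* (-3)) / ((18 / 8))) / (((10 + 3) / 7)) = -28 / 39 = -0.72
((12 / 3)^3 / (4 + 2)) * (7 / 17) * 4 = 17.57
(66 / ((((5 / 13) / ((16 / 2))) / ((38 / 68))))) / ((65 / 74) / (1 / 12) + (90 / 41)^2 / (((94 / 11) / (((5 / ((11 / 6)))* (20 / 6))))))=2888179892 / 58981925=48.97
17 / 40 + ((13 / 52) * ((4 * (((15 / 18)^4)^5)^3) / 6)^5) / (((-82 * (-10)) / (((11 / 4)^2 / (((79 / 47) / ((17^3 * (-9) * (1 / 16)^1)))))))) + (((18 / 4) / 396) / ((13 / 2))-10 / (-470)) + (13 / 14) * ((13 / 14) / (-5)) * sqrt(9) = -356312807007141594160793710813509304279579758749279042660130608050391749496409877978577247801798773171700551464959220818327234267976342645608556882856973918276978135820724916455302923825492777328164587437054134632817493129098108311642392465436743 / 5139960442836380738022102467988438533769267966678555386080078520246064046648326859203426645138604807890433961294622782636947181185441516944127222661552960852556102158056466006370560155387205099386038064936298152114634098564946982089491163570503680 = -0.07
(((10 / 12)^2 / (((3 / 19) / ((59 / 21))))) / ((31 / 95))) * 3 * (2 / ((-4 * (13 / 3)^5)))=-23961375 / 644564648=-0.04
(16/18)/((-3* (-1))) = 8/27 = 0.30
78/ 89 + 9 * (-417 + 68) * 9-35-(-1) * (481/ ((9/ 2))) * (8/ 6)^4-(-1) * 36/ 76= -34473334397/ 1232739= -27964.83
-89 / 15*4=-356 / 15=-23.73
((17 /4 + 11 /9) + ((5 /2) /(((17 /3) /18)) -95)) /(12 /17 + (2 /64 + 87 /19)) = -7589512 /494523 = -15.35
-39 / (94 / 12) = -234 / 47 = -4.98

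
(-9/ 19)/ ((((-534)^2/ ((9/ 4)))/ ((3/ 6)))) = -9/ 4815968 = -0.00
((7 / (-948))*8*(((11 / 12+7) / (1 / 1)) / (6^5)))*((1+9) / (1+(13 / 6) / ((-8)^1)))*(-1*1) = 95 / 115182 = 0.00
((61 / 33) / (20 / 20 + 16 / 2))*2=122 / 297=0.41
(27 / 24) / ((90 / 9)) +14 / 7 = 2.11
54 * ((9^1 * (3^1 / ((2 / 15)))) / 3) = 3645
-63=-63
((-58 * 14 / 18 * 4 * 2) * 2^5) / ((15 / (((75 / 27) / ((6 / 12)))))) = -1039360 / 243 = -4277.20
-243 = -243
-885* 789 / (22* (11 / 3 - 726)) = 2094795 / 47674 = 43.94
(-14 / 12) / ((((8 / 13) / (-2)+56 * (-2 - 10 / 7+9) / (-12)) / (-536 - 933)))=-65.15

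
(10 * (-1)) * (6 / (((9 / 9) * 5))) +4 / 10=-11.60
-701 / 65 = -10.78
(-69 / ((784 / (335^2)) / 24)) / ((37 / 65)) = -1509987375 / 3626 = -416433.36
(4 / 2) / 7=2 / 7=0.29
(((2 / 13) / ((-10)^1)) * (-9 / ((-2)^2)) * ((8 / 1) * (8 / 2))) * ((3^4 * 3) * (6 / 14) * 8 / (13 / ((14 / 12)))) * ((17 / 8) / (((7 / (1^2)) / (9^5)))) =8781531084 / 5915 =1484620.64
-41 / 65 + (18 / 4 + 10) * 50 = 724.37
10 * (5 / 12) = 25 / 6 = 4.17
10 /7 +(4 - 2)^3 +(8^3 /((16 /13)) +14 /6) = 8983 /21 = 427.76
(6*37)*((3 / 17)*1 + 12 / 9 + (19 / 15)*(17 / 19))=49876 / 85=586.78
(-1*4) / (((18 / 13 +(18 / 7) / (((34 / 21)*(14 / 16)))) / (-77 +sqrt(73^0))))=235144 / 2475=95.01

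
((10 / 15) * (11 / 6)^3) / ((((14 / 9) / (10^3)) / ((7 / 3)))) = 6162.04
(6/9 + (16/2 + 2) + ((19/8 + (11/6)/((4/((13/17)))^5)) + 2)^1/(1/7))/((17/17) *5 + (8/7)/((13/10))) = 32781897424003/4667126753280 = 7.02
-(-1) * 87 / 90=29 / 30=0.97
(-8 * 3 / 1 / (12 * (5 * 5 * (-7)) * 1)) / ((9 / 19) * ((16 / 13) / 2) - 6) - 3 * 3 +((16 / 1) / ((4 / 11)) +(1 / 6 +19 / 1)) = 13365131 / 246750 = 54.16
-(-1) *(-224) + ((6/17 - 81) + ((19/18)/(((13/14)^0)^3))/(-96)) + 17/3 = -8783171/29376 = -298.99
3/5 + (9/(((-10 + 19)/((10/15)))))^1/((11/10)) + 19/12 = 1841/660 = 2.79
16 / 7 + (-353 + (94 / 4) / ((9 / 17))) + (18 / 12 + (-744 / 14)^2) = 1111028 / 441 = 2519.34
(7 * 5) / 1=35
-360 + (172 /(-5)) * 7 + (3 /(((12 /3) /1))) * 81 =-10801 /20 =-540.05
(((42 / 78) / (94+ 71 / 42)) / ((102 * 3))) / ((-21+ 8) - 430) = -49 / 1180416471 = -0.00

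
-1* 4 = -4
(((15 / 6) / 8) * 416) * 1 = 130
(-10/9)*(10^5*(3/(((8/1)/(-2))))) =250000/3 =83333.33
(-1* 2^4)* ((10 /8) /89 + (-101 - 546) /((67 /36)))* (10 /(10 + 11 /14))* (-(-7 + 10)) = -13929916560 /900413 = -15470.59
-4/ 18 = -2/ 9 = -0.22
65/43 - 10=-365/43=-8.49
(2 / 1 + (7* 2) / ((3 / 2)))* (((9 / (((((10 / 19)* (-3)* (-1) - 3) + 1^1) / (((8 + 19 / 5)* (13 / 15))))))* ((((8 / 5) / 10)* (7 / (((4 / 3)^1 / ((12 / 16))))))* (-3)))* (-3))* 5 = -140469147 / 2000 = -70234.57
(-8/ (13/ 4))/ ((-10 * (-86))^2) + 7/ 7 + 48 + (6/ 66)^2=3563485008/ 72711925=49.01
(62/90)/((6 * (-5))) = -31/1350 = -0.02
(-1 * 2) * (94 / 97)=-188 / 97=-1.94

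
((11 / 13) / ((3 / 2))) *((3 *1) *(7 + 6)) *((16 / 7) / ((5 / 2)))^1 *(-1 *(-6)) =120.69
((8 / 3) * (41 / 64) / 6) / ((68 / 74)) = 1517 / 4896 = 0.31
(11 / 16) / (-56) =-11 / 896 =-0.01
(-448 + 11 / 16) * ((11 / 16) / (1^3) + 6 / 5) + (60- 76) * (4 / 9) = -9808283 / 11520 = -851.41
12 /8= 1.50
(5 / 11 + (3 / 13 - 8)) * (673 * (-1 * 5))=3519790 / 143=24613.92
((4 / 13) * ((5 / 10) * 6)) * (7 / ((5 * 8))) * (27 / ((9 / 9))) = 4.36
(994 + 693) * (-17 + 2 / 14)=-28438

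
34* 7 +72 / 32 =961 / 4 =240.25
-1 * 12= -12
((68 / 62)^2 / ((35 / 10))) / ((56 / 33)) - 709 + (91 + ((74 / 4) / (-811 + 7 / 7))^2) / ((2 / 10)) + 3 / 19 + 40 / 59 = -252.96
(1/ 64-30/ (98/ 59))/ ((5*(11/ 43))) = -2433413/ 172480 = -14.11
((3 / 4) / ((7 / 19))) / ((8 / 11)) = 627 / 224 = 2.80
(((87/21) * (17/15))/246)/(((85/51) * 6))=493/258300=0.00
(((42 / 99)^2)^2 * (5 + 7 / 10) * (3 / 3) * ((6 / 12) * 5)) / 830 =91238 / 164052405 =0.00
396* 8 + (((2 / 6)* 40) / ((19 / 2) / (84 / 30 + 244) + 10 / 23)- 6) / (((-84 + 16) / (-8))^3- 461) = 62557474384 / 19745775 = 3168.14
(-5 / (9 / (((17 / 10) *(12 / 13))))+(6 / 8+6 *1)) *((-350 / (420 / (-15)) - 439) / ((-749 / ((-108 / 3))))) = -335229 / 2782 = -120.50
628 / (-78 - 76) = -314 / 77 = -4.08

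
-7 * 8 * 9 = -504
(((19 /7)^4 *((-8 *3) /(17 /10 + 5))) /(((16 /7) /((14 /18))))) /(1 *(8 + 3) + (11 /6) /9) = -2345778 /397243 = -5.91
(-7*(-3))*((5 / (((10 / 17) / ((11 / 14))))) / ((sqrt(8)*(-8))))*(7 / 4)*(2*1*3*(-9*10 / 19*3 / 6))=530145*sqrt(2) / 4864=154.14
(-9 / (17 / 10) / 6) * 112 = -1680 / 17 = -98.82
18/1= 18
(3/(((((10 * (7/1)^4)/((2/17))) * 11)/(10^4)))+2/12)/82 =484987/220901604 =0.00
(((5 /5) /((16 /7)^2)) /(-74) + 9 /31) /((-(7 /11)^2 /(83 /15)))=-1697036011 /431639040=-3.93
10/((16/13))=65/8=8.12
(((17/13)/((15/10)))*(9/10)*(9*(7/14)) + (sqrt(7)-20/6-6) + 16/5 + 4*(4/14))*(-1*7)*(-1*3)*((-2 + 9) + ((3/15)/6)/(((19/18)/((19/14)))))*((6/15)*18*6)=-21217734/2275 + 159732*sqrt(7)/25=7577.97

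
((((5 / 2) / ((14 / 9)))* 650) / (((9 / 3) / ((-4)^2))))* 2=78000 / 7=11142.86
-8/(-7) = 8/7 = 1.14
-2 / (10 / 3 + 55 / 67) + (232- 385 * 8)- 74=-2440272 / 835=-2922.48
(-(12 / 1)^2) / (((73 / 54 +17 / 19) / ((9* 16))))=-21275136 / 2305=-9229.99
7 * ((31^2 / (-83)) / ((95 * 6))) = -6727 / 47310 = -0.14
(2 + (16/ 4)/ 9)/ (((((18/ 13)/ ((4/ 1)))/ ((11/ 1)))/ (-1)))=-6292/ 81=-77.68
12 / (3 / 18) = 72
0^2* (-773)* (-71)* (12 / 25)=0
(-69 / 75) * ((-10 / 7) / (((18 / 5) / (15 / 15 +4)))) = 115 / 63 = 1.83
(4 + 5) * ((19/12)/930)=19/1240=0.02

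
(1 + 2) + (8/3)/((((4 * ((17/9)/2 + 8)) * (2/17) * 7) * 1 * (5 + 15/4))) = 118743/39445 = 3.01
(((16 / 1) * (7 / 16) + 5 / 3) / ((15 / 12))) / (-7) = -104 / 105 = -0.99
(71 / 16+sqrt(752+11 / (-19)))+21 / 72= 227 / 48+sqrt(271263) / 19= 32.14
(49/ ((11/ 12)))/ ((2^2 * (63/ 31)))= 217/ 33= 6.58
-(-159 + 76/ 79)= 158.04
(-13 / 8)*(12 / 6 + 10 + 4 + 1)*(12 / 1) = -663 / 2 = -331.50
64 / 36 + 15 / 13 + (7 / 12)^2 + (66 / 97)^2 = 65784557 / 17613648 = 3.73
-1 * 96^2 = -9216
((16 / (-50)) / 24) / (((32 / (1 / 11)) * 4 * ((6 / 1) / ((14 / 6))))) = -7 / 1900800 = -0.00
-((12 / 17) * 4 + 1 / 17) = -49 / 17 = -2.88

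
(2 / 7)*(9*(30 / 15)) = 36 / 7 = 5.14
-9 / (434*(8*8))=-9 / 27776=-0.00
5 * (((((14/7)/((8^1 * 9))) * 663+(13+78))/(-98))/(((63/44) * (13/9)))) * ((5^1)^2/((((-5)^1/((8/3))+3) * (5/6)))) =-222200/3087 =-71.98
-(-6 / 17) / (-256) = -3 / 2176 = -0.00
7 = 7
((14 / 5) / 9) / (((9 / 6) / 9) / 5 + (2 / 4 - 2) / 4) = -112 / 123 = -0.91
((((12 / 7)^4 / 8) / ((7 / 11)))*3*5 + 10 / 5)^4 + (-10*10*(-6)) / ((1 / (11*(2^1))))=46333758904642952891296 / 79792266297612001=580679.82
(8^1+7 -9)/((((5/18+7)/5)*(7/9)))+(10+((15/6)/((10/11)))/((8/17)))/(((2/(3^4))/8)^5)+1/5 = 259371570708588257/4585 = 56569590121829.50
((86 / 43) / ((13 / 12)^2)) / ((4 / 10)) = 720 / 169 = 4.26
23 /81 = 0.28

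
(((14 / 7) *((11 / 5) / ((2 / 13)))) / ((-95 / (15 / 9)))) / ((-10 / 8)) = 572 / 1425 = 0.40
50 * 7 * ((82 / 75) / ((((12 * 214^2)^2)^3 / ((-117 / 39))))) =-287 / 6886408242761313395973054756028416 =-0.00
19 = 19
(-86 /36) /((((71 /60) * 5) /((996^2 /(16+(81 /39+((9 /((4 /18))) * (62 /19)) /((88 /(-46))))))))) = 309061923456 /39357359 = 7852.71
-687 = -687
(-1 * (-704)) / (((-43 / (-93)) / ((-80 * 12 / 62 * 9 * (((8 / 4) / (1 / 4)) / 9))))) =-8110080 / 43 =-188606.51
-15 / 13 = -1.15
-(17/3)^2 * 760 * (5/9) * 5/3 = -5491000/243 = -22596.71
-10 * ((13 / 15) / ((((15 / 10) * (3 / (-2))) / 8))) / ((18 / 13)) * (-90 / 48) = -3380 / 81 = -41.73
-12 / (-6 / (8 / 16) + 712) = -0.02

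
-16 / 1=-16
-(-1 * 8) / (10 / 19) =15.20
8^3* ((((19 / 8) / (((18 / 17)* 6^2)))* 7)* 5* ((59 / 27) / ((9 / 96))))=170750720 / 6561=26025.11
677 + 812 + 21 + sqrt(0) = 1510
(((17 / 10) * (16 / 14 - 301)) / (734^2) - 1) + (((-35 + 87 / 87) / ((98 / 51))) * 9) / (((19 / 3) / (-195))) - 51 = 24332064147241 / 5015818360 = 4851.07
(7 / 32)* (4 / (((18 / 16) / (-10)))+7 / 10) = -21959 / 2880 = -7.62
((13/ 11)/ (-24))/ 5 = -13/ 1320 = -0.01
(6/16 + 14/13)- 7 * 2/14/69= 10315/7176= 1.44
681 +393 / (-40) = 26847 / 40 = 671.18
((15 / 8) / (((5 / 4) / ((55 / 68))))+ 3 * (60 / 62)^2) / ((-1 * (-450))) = 35051 / 3920880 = 0.01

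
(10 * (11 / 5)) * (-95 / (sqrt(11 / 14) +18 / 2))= -263340 / 1123 +2090 * sqrt(154) / 1123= -211.40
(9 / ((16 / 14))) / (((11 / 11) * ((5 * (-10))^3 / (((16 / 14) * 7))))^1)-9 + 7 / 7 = -8.00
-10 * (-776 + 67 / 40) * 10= 154865 / 2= 77432.50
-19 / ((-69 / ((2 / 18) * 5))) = 95 / 621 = 0.15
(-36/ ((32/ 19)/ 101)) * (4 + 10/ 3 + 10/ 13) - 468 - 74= -468895/ 26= -18034.42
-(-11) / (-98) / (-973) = 11 / 95354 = 0.00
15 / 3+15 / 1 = 20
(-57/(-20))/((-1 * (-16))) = 57/320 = 0.18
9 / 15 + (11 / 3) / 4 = 91 / 60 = 1.52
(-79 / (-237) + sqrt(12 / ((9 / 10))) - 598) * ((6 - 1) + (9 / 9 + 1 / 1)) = -12551 / 3 + 14 * sqrt(30) / 3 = -4158.11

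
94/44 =47/22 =2.14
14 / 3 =4.67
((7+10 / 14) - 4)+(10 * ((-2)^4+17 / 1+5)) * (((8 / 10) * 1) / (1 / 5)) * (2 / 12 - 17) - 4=-537326 / 21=-25586.95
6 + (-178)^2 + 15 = 31705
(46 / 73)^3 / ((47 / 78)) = 7592208 / 18283799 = 0.42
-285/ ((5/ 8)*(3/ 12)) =-1824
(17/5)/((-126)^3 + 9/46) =-782/460086435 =-0.00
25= 25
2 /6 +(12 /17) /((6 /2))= 29 /51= 0.57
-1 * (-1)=1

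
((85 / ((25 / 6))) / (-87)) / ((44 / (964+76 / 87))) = -5.14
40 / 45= 8 / 9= 0.89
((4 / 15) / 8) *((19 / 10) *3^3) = 171 / 100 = 1.71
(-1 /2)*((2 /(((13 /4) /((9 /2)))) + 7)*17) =-2159 /26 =-83.04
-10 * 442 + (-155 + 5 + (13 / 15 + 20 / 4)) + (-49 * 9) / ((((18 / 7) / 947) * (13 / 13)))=-5009239 / 30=-166974.63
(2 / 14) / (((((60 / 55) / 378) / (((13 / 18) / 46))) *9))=143 / 1656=0.09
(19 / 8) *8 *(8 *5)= 760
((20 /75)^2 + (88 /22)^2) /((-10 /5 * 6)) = -904 /675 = -1.34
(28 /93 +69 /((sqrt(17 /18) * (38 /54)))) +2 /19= 718 /1767 +5589 * sqrt(34) /323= 101.30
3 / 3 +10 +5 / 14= 159 / 14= 11.36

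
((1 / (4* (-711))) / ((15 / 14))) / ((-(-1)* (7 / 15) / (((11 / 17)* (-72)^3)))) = 228096 / 1343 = 169.84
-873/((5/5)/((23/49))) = -20079/49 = -409.78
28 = 28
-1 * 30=-30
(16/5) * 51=816/5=163.20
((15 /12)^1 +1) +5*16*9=2889 /4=722.25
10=10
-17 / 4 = -4.25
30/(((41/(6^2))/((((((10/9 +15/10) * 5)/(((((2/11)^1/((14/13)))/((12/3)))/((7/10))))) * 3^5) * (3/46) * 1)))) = 1108065420/12259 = 90387.91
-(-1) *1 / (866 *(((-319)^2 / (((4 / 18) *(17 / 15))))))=17 / 5948439255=0.00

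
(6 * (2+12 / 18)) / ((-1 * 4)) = -4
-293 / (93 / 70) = -20510 / 93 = -220.54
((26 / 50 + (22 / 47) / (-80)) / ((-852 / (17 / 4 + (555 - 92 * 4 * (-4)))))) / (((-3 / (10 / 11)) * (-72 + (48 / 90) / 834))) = -5458269375 / 1057997932288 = -0.01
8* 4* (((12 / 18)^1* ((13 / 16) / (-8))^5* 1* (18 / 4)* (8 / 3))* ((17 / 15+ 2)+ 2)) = -28589561 / 2013265920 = -0.01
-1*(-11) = 11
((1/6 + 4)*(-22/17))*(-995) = 273625/51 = 5365.20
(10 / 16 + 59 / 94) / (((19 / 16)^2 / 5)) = 75360 / 16967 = 4.44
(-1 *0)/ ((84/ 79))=0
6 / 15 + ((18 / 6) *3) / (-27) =1 / 15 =0.07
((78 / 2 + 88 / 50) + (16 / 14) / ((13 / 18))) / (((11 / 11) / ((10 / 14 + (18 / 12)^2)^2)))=663610481 / 1783600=372.06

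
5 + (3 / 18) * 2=16 / 3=5.33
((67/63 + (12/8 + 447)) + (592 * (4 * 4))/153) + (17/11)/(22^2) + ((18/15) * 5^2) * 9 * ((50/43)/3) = 616.13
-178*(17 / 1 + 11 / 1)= -4984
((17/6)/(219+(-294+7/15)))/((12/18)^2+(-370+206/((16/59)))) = -306/3139903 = -0.00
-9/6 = -3/2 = -1.50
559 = 559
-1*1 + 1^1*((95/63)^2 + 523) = 2080843/3969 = 524.27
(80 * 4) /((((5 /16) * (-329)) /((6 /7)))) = -6144 /2303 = -2.67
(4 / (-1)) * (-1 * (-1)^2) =4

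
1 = 1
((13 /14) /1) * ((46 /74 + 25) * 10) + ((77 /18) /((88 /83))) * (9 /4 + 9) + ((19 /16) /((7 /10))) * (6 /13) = 8745385 /30784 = 284.09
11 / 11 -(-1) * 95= 96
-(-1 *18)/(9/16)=32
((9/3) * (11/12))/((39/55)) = 605/156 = 3.88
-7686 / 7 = -1098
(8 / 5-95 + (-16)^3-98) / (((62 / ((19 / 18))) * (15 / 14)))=-2851121 / 41850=-68.13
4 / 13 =0.31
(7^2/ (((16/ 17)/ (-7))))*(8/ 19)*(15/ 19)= -87465/ 722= -121.14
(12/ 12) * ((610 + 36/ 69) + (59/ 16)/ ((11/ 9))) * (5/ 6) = 12418025/ 24288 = 511.28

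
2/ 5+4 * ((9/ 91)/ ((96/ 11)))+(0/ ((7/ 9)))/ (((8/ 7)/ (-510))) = 1621/ 3640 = 0.45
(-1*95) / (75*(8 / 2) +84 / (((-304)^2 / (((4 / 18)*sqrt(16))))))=-823080 / 2599207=-0.32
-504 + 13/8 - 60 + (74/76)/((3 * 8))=-562.33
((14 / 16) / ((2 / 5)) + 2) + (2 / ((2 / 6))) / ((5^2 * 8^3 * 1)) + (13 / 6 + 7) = 13.35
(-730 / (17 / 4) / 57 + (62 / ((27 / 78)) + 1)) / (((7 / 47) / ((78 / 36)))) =314556853 / 122094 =2576.35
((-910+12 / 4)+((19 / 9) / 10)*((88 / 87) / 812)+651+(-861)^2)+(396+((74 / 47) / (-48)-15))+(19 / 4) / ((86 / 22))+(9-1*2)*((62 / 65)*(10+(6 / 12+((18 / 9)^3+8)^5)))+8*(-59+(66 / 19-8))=1890192515806711259 / 244139306040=7742270.37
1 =1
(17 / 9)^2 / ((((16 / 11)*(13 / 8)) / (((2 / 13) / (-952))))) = -187 / 766584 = -0.00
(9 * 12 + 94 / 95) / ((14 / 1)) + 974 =652887 / 665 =981.78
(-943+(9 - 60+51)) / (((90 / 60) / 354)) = -222548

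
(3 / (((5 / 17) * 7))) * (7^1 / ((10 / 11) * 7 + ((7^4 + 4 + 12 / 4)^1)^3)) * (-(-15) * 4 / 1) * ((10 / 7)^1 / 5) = 6732 / 537564000757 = 0.00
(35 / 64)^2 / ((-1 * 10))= -245 / 8192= -0.03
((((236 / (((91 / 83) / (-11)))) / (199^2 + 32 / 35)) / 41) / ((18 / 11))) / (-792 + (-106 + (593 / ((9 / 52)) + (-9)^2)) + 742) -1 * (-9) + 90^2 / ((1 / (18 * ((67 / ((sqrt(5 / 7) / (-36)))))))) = 200539379151869 / 22282153897471 -70333920 * sqrt(35) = -416101073.18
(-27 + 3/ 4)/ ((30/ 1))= -7/ 8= -0.88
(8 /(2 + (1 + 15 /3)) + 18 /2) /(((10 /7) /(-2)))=-14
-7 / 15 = -0.47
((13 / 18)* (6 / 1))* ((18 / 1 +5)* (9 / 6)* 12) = 1794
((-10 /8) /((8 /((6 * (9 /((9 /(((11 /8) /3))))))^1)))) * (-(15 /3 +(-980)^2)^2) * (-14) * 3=-1065346317448875 /64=-16646036210138.67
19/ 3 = 6.33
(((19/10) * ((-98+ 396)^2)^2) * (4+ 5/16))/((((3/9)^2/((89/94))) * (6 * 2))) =172527777072837/3760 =45885047093.84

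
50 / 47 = 1.06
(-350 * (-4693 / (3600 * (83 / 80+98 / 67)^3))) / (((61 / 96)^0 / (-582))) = -122674615726208000 / 7219928160603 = -16991.11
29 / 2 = 14.50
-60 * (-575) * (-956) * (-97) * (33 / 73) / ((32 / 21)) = 949093759.42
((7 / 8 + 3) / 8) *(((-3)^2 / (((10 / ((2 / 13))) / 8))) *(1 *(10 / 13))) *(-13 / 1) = -279 / 52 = -5.37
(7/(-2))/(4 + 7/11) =-0.75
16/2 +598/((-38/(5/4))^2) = 99891/11552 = 8.65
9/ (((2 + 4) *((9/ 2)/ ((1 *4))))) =4/ 3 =1.33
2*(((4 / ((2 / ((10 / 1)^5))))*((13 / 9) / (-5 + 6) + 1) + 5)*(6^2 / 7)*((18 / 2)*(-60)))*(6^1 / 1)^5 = -147807719654400 / 7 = -21115388522057.14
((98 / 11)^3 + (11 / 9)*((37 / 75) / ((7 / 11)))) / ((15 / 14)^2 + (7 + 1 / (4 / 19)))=31171637609 / 567804600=54.90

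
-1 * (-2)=2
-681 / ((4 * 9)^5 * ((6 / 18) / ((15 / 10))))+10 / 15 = 0.67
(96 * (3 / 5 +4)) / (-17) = -2208 / 85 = -25.98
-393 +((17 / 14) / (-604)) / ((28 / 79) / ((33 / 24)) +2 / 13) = -15453109249 / 39320400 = -393.00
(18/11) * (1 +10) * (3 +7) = 180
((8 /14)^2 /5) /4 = 0.02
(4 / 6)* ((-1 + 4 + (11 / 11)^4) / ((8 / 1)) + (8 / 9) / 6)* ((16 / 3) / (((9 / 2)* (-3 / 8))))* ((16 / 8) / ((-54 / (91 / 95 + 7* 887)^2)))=623681018985472 / 319750335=1950524.99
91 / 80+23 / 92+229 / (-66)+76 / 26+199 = 199.84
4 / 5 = 0.80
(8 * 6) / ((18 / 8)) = 64 / 3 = 21.33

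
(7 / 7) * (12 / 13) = 12 / 13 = 0.92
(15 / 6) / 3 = 5 / 6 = 0.83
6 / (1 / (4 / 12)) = 2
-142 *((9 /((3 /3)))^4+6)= -932514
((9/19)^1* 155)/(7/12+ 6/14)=23436/323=72.56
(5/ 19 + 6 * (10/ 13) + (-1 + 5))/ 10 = 2193/ 2470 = 0.89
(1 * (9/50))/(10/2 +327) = 9/16600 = 0.00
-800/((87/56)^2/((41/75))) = -4114432/22707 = -181.20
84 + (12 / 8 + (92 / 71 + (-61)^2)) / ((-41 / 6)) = -1341813 / 2911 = -460.95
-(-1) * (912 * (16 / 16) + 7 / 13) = 11863 / 13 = 912.54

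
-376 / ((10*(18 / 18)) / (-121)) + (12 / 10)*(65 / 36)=136553 / 30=4551.77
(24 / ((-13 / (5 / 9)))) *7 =-280 / 39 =-7.18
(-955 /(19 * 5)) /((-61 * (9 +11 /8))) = 1528 /96197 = 0.02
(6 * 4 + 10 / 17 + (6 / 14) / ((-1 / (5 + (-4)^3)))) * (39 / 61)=231465 / 7259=31.89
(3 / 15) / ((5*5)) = 1 / 125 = 0.01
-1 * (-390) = 390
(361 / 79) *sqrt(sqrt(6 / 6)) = 361 / 79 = 4.57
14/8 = 7/4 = 1.75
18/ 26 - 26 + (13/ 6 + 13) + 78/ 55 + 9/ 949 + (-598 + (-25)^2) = 5726827/ 313170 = 18.29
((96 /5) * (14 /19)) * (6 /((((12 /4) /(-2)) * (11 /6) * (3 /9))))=-96768 /1045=-92.60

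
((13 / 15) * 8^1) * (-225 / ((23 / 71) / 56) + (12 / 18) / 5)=-1395571216 / 5175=-269675.60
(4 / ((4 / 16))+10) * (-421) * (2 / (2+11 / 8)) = -175136 / 27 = -6486.52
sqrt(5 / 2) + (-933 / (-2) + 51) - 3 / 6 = sqrt(10) / 2 + 517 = 518.58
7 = 7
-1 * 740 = -740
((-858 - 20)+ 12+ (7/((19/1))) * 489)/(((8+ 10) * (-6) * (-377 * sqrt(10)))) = -13031 * sqrt(10)/7736040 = -0.01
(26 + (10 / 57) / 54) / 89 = 0.29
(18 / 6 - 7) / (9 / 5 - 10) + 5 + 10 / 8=1105 / 164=6.74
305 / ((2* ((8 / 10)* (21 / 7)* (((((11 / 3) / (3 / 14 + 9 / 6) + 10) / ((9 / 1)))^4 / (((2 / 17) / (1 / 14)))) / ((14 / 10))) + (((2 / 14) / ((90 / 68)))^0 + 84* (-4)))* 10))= -2744888513472 / 59677575249343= -0.05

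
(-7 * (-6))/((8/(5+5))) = 105/2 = 52.50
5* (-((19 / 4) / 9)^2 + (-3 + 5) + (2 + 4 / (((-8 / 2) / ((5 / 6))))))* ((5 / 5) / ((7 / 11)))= 205865 / 9072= 22.69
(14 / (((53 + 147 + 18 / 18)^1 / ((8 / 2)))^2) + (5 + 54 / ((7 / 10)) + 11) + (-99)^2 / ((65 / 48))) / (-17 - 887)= -33689570959 / 4154434830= -8.11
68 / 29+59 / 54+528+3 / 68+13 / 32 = 226558667 / 425952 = 531.89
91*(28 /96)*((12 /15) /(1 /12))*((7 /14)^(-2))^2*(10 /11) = 40768 /11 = 3706.18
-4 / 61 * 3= -12 / 61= -0.20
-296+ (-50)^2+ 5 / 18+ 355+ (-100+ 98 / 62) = 1373159 / 558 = 2460.86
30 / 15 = 2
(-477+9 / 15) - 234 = -3552 / 5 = -710.40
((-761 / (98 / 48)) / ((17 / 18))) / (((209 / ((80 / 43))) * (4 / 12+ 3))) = -7890048 / 7486171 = -1.05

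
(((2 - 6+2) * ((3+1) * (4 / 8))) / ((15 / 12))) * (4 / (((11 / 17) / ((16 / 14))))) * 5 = -8704 / 77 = -113.04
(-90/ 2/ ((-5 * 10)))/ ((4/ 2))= 9/ 20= 0.45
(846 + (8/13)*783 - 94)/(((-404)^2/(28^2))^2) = 38512040/1352785213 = 0.03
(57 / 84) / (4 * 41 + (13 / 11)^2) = 2299 / 560364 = 0.00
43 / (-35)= -43 / 35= -1.23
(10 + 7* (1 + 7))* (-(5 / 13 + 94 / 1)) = -80982 / 13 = -6229.38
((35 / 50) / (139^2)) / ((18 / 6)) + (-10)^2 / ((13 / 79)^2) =361747084183 / 97957470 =3692.90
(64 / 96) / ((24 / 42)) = 7 / 6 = 1.17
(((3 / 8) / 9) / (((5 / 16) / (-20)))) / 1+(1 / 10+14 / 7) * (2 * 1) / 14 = -71 / 30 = -2.37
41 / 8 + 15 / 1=161 / 8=20.12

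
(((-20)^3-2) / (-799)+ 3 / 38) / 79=306473 / 2398598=0.13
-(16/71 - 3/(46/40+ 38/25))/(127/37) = 210012/802513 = 0.26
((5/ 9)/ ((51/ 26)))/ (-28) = -65/ 6426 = -0.01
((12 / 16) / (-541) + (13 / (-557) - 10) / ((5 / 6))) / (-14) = 10356861 / 12053480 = 0.86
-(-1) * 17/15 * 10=34/3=11.33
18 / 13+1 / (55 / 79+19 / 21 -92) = 2677929 / 1949636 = 1.37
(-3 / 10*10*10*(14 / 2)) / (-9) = 70 / 3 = 23.33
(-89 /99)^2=7921 /9801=0.81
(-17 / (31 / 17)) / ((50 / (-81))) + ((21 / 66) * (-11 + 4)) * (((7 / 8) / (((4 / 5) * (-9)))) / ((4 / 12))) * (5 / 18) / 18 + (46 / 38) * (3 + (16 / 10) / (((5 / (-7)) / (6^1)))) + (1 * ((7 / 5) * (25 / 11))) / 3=7129521023 / 2015228160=3.54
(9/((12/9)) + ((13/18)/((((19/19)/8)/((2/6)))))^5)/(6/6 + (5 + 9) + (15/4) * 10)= 272605231/430467210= 0.63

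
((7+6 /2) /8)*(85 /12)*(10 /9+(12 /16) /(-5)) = 14705 /1728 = 8.51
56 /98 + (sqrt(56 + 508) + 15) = 109 /7 + 2 * sqrt(141) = 39.32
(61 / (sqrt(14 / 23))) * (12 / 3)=122 * sqrt(322) / 7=312.74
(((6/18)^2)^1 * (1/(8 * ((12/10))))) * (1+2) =5/144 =0.03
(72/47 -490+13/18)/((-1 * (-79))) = -412633/66834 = -6.17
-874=-874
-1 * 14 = -14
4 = 4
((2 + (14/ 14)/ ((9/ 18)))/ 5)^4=256/ 625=0.41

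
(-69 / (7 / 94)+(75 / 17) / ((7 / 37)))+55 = -100942 / 119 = -848.25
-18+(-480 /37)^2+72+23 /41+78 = 16886915 /56129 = 300.86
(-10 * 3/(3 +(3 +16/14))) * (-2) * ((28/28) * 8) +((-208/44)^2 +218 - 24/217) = 40361802/131285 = 307.44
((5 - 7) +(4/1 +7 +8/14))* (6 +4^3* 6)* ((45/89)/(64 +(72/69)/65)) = 878947875/29811796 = 29.48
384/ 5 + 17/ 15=1169/ 15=77.93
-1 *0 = 0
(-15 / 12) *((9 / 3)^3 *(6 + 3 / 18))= -1665 / 8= -208.12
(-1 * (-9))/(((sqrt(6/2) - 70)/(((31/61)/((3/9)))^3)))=-506744910/1111525957 - 7239213 * sqrt(3)/1111525957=-0.47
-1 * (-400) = 400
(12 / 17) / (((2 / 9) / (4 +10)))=756 / 17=44.47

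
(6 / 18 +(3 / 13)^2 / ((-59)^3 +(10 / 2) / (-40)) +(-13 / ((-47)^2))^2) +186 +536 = 2936184587042584922 / 4064860794623811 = 722.33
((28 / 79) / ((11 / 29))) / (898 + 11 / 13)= 10556 / 10154265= 0.00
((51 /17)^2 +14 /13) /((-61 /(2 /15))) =-262 /11895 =-0.02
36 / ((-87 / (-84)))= 1008 / 29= 34.76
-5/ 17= -0.29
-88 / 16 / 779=-0.01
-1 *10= -10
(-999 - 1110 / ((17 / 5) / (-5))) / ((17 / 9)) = 335.30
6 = 6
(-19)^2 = 361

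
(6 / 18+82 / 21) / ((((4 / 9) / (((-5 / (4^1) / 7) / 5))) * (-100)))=0.00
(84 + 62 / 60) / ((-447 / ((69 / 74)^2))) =-1349479 / 8159240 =-0.17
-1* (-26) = 26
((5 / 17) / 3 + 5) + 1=311 / 51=6.10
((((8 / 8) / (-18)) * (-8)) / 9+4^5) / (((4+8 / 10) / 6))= 103685 / 81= 1280.06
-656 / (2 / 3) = -984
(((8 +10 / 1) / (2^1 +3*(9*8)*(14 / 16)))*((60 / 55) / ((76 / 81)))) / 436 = 2187 / 8702342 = 0.00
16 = 16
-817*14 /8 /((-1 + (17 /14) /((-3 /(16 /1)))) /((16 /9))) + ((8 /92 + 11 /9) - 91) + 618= 28218628 /32499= 868.29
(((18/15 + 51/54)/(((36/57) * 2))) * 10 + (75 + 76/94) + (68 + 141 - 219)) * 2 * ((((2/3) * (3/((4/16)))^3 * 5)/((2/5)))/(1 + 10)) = 336174800/1551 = 216747.13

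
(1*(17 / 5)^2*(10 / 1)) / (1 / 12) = 6936 / 5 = 1387.20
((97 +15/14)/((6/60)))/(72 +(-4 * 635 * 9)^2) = 6865/3658057704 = 0.00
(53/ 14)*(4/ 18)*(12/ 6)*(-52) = -5512/ 63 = -87.49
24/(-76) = -6/19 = -0.32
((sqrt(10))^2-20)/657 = -10/657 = -0.02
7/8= 0.88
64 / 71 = 0.90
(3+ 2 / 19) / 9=59 / 171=0.35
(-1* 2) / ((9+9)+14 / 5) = -5 / 52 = -0.10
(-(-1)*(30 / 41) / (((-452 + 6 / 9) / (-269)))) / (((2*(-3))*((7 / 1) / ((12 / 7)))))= -24210 / 1360093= -0.02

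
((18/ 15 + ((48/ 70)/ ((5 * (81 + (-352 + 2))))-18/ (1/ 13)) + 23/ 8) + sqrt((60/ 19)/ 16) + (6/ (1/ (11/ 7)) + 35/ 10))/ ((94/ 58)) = -2369910363/ 17700200 + 29 * sqrt(285)/ 1786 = -133.62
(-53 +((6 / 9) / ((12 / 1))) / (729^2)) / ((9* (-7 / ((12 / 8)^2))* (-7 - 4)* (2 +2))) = -506994713 / 11785235616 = -0.04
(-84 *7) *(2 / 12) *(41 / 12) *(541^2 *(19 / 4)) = -11171926451 / 24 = -465496935.46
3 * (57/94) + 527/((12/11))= 273485/564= 484.90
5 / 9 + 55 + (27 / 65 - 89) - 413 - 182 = -367397 / 585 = -628.03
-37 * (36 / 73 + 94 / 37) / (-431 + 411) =4097 / 730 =5.61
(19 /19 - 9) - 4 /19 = -156 /19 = -8.21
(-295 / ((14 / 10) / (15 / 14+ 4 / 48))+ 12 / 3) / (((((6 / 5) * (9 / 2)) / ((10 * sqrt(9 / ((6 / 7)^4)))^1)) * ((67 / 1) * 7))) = -3.86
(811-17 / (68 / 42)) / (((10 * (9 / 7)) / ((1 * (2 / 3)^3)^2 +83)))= 678819197 / 131220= 5173.14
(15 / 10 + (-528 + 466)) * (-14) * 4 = 3388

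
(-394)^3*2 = -122325968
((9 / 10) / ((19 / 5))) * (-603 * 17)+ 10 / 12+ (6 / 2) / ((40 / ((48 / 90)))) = -3458468 / 1425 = -2427.00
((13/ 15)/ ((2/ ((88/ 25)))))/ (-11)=-52/ 375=-0.14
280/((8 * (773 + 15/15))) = 35/774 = 0.05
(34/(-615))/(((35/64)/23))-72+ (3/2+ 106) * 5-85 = 16280429/43050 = 378.17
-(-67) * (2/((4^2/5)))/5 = 8.38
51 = 51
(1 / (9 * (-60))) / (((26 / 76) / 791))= -15029 / 3510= -4.28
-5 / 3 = -1.67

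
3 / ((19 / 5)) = 15 / 19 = 0.79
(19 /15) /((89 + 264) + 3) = 19 /5340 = 0.00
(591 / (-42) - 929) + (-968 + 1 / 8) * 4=-33702 / 7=-4814.57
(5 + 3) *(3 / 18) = 4 / 3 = 1.33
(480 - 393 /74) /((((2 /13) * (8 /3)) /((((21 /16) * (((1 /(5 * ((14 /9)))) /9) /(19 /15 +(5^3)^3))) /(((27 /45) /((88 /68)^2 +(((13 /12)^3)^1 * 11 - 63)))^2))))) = 236317193064542804825 /3417601356266962157568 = 0.07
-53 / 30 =-1.77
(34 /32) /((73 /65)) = 1105 /1168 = 0.95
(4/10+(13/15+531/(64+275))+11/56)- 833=-78780803/94920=-829.97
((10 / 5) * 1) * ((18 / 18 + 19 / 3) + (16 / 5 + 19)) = 886 / 15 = 59.07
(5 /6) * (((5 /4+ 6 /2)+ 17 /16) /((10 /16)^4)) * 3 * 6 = 13056 /25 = 522.24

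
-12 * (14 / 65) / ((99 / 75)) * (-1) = 280 / 143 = 1.96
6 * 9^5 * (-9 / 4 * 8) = -6377292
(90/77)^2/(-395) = -1620/468391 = -0.00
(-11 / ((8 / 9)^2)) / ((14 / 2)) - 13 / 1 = -6715 / 448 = -14.99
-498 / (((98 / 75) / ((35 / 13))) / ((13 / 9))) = -10375 / 7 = -1482.14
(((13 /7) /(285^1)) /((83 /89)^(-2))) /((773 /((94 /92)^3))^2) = 965354187219253 /89459999464849925311680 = 0.00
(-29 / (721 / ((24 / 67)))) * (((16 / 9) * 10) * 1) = -37120 / 144921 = -0.26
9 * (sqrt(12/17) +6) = 18 * sqrt(51)/17 +54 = 61.56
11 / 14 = 0.79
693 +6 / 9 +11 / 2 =4195 / 6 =699.17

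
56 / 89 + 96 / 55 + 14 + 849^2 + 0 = 3528401049 / 4895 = 720817.37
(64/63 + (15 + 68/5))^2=877.10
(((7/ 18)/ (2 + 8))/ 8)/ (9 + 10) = 0.00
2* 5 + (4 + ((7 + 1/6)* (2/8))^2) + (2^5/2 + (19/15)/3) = 32287/960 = 33.63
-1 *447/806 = -447/806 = -0.55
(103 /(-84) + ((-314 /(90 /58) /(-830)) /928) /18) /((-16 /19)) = 1.46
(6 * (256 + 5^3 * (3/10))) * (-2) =-3522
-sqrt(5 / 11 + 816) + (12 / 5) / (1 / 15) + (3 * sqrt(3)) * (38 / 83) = -sqrt(98791) / 11 + 114 * sqrt(3) / 83 + 36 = 9.81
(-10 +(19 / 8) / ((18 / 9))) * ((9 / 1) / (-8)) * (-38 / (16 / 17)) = -400.28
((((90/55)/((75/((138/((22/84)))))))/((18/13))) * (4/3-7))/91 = -1564/3025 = -0.52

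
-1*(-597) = 597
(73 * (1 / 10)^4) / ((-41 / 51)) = -3723 / 410000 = -0.01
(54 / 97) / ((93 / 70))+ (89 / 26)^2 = 24670207 / 2032732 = 12.14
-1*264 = -264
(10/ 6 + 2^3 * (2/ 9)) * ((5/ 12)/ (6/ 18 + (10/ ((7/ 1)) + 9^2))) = 1085/ 62568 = 0.02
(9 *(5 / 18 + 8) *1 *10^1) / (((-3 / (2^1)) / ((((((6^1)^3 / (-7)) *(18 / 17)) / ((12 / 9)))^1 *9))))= 13034520 / 119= 109533.78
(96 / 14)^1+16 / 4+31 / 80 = 6297 / 560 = 11.24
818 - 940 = -122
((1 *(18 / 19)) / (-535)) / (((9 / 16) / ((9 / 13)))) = -288 / 132145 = -0.00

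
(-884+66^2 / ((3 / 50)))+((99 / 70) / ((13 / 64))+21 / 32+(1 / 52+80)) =1045460971 / 14560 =71803.64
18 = 18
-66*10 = -660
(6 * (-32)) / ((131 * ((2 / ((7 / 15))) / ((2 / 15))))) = -448 / 9825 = -0.05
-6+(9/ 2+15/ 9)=1/ 6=0.17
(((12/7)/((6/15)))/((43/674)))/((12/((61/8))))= 102785/2408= 42.68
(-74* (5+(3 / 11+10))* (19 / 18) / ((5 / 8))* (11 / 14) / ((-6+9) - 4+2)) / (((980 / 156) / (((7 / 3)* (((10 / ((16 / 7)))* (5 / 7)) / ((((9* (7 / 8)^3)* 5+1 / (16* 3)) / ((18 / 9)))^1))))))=-37433344 / 324359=-115.41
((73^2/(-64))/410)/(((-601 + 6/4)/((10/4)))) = 5329/6292352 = 0.00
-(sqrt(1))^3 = -1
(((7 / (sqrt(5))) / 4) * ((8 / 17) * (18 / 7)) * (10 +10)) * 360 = 51840 * sqrt(5) / 17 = 6818.69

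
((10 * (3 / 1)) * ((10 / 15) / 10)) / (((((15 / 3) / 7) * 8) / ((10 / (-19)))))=-7 / 38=-0.18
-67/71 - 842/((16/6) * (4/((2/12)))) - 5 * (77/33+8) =-448265/6816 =-65.77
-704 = -704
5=5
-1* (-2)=2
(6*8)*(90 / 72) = 60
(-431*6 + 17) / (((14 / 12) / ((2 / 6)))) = -734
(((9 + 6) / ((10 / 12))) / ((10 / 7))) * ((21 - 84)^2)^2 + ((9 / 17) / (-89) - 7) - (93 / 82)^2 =198487300.31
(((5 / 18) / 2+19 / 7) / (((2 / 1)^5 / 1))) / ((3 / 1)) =719 / 24192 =0.03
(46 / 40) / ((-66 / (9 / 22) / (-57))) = 3933 / 9680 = 0.41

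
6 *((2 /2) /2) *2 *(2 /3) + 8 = 12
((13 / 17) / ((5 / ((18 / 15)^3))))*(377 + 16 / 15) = 99.92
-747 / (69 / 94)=-23406 / 23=-1017.65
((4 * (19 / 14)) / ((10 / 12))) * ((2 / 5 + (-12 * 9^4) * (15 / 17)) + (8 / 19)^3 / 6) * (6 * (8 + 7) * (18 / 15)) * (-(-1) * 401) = -21048451246679904 / 1073975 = -19598641725.07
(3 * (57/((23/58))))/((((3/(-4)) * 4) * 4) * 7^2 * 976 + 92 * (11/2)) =-261/347047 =-0.00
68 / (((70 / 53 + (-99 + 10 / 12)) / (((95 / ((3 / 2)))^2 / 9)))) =-260208800 / 831519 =-312.93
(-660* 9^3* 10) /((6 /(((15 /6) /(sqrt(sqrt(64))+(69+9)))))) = -39092625 /1519+1002375* sqrt(2) /1519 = -24802.54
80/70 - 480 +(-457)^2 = 1458591/7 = 208370.14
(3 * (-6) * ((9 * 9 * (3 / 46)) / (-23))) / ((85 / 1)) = 2187 / 44965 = 0.05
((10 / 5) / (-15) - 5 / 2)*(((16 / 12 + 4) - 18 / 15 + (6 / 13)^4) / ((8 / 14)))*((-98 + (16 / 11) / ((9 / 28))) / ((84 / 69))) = 7525430010749 / 5089570200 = 1478.60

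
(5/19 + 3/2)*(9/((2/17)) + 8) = 148.99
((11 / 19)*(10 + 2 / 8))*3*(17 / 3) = 7667 / 76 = 100.88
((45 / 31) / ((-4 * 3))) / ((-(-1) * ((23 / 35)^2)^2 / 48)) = -270112500 / 8675071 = -31.14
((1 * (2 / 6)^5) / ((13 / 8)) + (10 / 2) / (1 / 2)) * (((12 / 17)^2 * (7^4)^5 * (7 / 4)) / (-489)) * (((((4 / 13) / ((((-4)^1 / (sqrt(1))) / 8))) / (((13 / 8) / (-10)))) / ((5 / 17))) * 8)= -72290026345691578585849856 / 493118847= -146597573354748654.71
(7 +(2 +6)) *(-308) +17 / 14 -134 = -66539 / 14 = -4752.79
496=496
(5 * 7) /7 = 5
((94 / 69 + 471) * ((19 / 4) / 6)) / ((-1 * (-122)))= 619267 / 202032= 3.07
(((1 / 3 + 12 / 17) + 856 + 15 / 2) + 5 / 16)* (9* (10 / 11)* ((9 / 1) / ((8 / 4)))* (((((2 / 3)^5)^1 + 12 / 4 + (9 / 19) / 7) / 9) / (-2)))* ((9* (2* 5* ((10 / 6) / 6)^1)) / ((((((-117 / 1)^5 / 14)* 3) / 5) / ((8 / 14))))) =148074968750 / 1720830538740573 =0.00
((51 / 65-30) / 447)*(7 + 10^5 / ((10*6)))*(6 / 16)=-3178293 / 77480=-41.02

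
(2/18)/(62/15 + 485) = 5/22011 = 0.00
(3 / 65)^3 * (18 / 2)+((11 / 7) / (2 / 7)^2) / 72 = 21216109 / 79092000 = 0.27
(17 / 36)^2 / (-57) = -289 / 73872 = -0.00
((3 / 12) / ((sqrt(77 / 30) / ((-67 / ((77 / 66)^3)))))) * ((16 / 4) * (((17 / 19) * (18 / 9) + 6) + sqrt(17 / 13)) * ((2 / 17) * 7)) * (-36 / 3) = 347328 * sqrt(510510) / 833833 + 51404544 * sqrt(2310) / 1218679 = 2324.92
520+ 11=531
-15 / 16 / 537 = -5 / 2864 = -0.00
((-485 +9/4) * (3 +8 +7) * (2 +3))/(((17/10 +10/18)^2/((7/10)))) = -35192475/5887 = -5978.00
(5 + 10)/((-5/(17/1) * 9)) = -17/3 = -5.67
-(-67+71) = -4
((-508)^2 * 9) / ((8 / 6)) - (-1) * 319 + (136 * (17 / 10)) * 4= 8715879 / 5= 1743175.80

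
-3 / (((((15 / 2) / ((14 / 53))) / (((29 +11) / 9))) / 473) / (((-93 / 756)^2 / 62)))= -14663 / 270459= -0.05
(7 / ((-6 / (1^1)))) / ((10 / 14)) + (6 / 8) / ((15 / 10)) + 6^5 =116623 / 15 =7774.87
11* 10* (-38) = -4180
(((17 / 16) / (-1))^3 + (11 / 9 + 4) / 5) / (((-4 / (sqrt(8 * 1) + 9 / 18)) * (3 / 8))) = 28573 / 552960 + 28573 * sqrt(2) / 138240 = 0.34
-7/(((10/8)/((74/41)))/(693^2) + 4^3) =-995075928/9097837261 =-0.11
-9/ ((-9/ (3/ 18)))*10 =5/ 3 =1.67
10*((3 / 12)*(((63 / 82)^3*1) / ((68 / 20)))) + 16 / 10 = 181227971 / 93732560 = 1.93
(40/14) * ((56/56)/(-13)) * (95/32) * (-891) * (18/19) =200475/364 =550.76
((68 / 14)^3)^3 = 60716992766464 / 40353607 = 1504623.68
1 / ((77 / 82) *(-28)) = -41 / 1078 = -0.04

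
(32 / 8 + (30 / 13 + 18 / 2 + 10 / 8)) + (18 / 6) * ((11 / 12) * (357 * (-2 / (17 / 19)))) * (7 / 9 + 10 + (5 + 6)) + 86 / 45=-111788503 / 2340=-47772.86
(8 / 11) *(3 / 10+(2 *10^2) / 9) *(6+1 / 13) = 640532 / 6435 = 99.54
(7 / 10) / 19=7 / 190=0.04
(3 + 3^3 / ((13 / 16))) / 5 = 471 / 65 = 7.25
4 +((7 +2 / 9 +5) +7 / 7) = 155 / 9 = 17.22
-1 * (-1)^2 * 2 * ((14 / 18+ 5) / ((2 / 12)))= -208 / 3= -69.33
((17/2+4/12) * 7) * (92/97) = 17066/291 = 58.65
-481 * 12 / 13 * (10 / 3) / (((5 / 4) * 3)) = -1184 / 3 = -394.67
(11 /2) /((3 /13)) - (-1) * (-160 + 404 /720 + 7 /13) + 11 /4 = -154811 /1170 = -132.32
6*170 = 1020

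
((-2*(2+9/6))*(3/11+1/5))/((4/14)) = -637/55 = -11.58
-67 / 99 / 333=-67 / 32967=-0.00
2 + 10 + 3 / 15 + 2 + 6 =101 / 5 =20.20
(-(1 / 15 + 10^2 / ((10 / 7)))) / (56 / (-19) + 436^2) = -19969 / 54176520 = -0.00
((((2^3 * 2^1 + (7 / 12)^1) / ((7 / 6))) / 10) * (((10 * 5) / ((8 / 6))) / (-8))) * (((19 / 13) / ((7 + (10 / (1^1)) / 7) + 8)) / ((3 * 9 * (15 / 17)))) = -64277 / 2583360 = -0.02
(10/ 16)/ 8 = 5/ 64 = 0.08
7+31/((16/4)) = 59/4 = 14.75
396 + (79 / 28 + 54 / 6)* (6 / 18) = 33595 / 84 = 399.94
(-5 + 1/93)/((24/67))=-3886/279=-13.93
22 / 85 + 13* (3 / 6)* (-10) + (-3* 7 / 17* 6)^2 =-14171 / 1445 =-9.81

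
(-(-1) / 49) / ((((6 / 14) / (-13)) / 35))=-65 / 3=-21.67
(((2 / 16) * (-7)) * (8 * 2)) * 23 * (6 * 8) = -15456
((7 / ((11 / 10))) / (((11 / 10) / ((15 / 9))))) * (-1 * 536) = -5168.04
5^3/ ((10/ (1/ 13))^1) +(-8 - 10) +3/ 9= -1303/ 78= -16.71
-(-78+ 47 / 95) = 7363 / 95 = 77.51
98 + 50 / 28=1397 / 14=99.79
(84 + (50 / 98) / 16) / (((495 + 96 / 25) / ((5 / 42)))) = 8235125 / 410645088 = 0.02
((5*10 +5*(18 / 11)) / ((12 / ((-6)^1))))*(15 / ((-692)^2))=-300 / 329219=-0.00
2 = 2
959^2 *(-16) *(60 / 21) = -42042560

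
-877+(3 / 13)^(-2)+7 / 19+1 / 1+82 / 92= -6733001 / 7866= -855.96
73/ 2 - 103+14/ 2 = -119/ 2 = -59.50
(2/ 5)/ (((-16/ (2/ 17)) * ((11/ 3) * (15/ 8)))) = -2/ 4675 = -0.00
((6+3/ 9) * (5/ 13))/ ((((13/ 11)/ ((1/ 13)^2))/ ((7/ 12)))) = 7315/ 1028196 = 0.01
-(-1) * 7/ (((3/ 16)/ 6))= 224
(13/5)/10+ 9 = 463/50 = 9.26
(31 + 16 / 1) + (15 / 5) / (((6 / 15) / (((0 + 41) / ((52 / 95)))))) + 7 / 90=2849449 / 4680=608.86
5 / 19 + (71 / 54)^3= 7587629 / 2991816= 2.54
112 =112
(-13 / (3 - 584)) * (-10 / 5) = -26 / 581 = -0.04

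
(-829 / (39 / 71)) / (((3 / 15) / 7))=-2060065 / 39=-52822.18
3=3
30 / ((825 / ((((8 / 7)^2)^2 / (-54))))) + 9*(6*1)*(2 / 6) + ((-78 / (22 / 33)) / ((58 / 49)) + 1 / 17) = -284012746331 / 3515568210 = -80.79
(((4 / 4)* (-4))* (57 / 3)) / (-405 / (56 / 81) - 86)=4256 / 37621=0.11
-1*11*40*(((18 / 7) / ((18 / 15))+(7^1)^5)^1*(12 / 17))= -621265920 / 119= -5220722.02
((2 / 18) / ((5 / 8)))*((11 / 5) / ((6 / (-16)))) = -704 / 675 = -1.04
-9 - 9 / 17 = -162 / 17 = -9.53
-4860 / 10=-486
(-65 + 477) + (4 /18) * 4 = 3716 /9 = 412.89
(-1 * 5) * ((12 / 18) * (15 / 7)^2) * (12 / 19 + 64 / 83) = -237000 / 11039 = -21.47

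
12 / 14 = 6 / 7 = 0.86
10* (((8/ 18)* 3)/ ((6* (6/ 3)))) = 10/ 9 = 1.11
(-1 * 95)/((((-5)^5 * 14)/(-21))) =-0.05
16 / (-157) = -16 / 157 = -0.10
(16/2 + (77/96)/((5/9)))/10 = 1511/1600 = 0.94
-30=-30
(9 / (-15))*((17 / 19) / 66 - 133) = 33353 / 418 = 79.79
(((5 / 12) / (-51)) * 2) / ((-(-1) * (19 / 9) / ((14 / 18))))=-35 / 5814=-0.01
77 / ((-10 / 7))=-53.90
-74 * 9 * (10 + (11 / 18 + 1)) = -7733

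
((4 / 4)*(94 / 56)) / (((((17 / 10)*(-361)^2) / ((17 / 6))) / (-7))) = -235 / 1563852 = -0.00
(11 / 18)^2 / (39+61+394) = 121 / 160056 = 0.00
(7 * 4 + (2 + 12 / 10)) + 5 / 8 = 1273 / 40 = 31.82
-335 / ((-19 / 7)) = 2345 / 19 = 123.42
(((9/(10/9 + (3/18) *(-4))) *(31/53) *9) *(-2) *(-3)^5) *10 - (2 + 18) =518051.42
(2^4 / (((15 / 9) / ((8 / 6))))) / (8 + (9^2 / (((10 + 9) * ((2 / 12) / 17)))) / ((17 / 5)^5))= 50780768 / 35534855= 1.43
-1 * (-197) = 197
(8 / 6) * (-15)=-20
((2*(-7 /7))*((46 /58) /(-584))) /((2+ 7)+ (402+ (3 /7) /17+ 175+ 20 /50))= 0.00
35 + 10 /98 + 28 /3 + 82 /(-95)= 608486 /13965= 43.57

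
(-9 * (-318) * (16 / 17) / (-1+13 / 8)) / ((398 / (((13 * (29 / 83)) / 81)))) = 2557568 / 4211835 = 0.61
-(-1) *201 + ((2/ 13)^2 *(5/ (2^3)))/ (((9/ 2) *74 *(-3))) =67870057/ 337662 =201.00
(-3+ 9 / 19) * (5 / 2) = -120 / 19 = -6.32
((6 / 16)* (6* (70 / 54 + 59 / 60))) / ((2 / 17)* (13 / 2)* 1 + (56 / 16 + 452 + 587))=20927 / 4256520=0.00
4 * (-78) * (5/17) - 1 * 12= -1764/17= -103.76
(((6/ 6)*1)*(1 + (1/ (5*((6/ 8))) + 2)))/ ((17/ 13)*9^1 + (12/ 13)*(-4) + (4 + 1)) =637/ 2550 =0.25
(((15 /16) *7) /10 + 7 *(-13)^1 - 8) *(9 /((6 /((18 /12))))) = -28323 /128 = -221.27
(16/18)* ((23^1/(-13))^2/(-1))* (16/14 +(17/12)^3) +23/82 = -1019287987/94289832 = -10.81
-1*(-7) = 7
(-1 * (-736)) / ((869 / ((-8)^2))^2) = 3014656 / 755161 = 3.99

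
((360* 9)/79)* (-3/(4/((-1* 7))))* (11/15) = 12474/79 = 157.90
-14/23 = -0.61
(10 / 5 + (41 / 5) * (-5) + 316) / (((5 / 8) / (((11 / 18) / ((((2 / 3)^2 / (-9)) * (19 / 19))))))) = -27423 / 5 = -5484.60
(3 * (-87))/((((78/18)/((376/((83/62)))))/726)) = -13251892896/1079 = -12281643.09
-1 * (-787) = 787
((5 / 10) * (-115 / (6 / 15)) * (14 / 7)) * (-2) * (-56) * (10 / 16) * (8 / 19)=-161000 / 19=-8473.68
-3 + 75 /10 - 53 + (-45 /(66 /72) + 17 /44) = -4277 /44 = -97.20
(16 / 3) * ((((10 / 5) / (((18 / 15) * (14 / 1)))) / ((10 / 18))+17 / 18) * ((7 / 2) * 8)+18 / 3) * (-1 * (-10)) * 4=221440 / 27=8201.48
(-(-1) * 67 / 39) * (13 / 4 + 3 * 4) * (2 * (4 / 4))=52.40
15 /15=1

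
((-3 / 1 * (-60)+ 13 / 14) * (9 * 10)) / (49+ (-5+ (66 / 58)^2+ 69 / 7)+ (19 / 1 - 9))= 6390759 / 25570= 249.93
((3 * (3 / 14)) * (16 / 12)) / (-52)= -3 / 182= -0.02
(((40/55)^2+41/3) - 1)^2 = 22944100/131769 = 174.12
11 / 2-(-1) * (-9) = -7 / 2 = -3.50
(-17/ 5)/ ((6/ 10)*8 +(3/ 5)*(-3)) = -17/ 15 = -1.13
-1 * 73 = -73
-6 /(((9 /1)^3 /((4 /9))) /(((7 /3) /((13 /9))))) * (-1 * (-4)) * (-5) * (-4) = -4480 /9477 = -0.47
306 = 306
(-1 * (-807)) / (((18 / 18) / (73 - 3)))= 56490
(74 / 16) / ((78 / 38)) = 703 / 312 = 2.25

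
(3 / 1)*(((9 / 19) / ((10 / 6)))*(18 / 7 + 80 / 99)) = 21078 / 7315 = 2.88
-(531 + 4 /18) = -4781 /9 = -531.22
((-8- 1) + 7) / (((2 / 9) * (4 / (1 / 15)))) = -3 / 20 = -0.15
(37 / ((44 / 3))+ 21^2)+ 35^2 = 73415 / 44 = 1668.52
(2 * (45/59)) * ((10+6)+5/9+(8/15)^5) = 25209286/995625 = 25.32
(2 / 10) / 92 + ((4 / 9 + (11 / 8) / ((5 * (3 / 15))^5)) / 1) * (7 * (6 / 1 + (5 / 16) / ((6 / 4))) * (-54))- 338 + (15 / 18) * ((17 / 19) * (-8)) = -967778939 / 209760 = -4613.74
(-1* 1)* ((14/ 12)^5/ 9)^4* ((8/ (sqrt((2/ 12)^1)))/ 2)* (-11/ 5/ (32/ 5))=877714929273732011* sqrt(6)/ 191904444202025484288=0.01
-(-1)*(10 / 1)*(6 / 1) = 60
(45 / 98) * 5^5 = 140625 / 98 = 1434.95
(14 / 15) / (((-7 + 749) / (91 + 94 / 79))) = 7283 / 62805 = 0.12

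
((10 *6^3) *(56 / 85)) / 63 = 384 / 17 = 22.59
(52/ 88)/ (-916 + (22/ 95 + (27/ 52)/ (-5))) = -32110/ 49768499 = -0.00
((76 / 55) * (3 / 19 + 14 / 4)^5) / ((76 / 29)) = 1504776496271 / 4357934240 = 345.30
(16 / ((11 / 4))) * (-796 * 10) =-509440 / 11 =-46312.73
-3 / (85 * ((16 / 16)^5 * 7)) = -3 / 595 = -0.01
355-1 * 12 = 343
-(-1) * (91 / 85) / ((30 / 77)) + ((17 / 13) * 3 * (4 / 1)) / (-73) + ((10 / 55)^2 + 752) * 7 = 1542182054003 / 292813950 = 5266.76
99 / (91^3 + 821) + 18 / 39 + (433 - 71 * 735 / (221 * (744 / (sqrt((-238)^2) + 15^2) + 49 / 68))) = 79533202404571 / 239551395928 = 332.01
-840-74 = -914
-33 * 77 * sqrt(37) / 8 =-2541 * sqrt(37) / 8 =-1932.04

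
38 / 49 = 0.78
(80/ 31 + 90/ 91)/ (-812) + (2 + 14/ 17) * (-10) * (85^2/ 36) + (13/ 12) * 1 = -38933669591/ 6871956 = -5665.59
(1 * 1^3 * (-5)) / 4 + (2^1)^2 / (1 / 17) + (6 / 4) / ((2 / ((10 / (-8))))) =1053 / 16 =65.81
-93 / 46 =-2.02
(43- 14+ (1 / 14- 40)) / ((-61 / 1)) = 153 / 854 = 0.18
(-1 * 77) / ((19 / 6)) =-462 / 19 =-24.32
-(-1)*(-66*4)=-264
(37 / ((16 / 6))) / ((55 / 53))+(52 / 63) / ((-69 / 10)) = 25344601 / 1912680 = 13.25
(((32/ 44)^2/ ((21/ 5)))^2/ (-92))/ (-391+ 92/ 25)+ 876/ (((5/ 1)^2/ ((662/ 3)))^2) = 61337302637886970864/ 898725605518125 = 68249.20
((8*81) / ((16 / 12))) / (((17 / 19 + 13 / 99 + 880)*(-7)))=-457083 / 5800235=-0.08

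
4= 4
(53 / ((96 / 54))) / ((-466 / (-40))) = 2385 / 932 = 2.56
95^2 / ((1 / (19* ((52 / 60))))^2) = 2447138.78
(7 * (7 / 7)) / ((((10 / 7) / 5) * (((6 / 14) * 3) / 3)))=343 / 6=57.17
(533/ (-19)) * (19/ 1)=-533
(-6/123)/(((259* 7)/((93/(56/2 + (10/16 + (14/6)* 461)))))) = -4464/1970047499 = -0.00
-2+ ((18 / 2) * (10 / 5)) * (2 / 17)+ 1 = 19 / 17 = 1.12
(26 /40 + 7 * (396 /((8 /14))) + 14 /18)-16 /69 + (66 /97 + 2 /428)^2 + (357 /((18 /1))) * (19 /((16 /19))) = 18909929410451183 /3567806989920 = 5300.15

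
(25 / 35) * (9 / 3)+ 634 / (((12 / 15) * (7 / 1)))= 115.36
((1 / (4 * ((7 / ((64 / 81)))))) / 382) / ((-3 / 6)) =-16 / 108297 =-0.00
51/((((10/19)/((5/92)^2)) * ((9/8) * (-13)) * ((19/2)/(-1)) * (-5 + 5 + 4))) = 85/165048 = 0.00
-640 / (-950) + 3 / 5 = 121 / 95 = 1.27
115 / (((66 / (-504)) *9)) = -3220 / 33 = -97.58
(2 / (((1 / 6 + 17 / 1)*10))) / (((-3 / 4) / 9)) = -72 / 515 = -0.14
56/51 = 1.10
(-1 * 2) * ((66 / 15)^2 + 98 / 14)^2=-868562 / 625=-1389.70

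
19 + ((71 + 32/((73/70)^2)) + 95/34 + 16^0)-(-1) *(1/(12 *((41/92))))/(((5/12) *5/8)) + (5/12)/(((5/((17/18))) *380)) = 188922771716173/1524354055200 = 123.94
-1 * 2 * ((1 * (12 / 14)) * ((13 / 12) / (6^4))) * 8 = -13 / 1134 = -0.01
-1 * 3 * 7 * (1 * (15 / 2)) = -315 / 2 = -157.50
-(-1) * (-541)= -541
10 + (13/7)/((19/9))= 1447/133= 10.88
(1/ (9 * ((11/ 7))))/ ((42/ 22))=1/ 27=0.04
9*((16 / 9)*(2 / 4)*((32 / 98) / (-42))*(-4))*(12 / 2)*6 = 3072 / 343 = 8.96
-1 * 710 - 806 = -1516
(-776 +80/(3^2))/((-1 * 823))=6904/7407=0.93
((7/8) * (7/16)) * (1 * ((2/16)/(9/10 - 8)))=-245/36352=-0.01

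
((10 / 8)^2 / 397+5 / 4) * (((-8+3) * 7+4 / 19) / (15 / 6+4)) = -5264865 / 784472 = -6.71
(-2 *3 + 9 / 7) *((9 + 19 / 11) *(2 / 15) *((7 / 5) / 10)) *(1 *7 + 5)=-1416 / 125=-11.33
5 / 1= 5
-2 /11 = -0.18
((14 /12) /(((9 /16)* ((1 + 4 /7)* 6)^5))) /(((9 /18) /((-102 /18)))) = -0.00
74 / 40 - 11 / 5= -7 / 20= -0.35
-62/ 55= -1.13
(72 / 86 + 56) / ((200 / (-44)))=-13442 / 1075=-12.50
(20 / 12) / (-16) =-5 / 48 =-0.10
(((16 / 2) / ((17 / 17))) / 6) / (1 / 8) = 32 / 3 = 10.67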